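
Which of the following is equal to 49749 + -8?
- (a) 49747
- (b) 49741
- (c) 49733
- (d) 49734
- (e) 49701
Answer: b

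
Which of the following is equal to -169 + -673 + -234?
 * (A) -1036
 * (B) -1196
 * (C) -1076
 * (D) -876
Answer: C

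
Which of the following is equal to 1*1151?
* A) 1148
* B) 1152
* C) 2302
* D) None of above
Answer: D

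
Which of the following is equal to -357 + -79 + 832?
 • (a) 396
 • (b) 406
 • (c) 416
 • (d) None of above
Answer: a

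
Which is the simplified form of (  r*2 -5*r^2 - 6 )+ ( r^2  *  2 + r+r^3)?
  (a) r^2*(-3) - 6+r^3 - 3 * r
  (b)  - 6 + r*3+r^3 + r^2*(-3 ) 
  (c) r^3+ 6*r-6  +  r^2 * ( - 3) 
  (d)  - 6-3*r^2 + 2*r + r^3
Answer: b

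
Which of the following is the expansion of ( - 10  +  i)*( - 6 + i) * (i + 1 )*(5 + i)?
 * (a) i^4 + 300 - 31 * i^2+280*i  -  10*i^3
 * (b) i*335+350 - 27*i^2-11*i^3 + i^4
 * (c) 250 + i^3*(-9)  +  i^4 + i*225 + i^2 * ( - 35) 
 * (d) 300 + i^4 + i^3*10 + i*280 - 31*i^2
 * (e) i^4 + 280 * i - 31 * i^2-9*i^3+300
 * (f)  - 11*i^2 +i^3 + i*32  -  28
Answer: a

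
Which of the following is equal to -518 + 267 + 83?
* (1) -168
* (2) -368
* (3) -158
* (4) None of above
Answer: 1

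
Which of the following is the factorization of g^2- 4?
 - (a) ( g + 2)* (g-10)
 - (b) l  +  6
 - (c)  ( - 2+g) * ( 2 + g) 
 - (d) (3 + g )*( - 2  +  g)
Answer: c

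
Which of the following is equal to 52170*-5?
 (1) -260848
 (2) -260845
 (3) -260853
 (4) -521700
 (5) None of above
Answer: 5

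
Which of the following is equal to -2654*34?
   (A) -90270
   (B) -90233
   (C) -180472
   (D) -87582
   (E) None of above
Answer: E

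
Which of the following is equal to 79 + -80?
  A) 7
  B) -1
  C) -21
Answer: B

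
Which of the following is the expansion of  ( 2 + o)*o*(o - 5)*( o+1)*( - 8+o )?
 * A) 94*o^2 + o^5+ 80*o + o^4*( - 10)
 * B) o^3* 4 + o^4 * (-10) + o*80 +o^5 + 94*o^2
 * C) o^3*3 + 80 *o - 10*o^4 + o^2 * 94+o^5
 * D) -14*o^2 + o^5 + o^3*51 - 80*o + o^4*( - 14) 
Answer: C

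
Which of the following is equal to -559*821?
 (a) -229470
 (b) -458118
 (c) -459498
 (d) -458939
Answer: d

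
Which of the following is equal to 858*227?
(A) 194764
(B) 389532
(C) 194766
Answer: C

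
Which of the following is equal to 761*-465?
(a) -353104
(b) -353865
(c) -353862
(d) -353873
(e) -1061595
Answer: b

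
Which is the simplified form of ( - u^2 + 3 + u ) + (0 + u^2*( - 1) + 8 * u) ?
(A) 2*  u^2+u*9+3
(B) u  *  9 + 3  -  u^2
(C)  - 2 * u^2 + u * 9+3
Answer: C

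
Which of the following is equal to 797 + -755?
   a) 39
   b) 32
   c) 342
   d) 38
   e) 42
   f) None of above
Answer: e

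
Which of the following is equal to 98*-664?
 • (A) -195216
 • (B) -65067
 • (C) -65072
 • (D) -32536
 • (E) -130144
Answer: C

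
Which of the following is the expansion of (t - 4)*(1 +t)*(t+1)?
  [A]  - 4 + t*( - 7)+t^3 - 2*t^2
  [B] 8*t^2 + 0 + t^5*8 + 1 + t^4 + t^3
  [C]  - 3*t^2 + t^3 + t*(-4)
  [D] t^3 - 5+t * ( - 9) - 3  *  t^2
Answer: A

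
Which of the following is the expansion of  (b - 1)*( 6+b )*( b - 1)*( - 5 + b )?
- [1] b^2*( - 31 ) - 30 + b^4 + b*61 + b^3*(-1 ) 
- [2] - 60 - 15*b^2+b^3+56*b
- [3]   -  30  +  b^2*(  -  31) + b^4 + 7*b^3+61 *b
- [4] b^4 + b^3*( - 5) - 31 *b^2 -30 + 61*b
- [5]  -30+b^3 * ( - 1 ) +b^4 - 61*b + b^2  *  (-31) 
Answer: 1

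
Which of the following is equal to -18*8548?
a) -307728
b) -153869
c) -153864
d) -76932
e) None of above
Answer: c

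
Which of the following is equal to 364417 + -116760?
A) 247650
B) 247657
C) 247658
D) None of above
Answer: B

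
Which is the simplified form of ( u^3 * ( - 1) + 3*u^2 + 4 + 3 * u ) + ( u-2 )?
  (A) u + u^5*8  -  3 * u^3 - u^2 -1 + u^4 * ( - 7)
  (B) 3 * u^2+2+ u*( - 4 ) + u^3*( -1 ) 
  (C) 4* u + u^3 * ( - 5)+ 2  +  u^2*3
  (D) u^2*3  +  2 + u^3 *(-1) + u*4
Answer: D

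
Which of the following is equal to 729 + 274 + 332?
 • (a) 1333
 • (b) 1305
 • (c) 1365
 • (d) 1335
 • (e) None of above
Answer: d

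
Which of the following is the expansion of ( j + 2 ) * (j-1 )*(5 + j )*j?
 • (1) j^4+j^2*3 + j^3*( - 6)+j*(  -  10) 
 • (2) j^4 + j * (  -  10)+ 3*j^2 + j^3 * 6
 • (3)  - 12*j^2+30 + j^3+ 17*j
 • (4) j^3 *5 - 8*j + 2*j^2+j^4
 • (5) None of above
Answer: 2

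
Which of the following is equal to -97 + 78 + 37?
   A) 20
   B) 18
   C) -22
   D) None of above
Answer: B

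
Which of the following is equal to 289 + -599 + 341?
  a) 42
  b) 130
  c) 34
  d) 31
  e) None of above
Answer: d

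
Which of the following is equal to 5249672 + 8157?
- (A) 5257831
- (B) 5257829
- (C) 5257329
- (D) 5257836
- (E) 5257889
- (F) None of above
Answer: B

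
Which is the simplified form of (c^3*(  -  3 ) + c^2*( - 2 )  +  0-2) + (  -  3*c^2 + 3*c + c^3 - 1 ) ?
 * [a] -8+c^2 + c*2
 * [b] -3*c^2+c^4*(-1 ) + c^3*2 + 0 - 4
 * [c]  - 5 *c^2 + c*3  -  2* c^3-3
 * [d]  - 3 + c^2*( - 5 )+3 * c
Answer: c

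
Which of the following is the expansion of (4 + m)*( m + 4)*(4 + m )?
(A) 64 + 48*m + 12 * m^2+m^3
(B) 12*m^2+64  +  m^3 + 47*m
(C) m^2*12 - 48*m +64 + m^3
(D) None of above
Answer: A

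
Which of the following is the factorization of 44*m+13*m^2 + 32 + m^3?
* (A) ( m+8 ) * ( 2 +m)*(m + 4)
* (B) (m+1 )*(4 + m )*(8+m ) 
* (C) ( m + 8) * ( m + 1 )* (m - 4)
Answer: B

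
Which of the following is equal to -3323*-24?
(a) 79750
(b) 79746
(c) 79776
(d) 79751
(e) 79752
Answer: e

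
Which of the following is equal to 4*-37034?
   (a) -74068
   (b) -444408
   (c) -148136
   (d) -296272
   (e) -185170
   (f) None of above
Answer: c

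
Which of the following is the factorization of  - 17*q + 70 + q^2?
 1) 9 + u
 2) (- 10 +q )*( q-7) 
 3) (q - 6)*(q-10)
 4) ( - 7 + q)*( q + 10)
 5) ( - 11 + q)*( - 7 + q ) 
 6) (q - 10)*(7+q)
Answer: 2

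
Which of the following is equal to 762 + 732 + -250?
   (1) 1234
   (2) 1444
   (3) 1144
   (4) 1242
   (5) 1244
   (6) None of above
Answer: 5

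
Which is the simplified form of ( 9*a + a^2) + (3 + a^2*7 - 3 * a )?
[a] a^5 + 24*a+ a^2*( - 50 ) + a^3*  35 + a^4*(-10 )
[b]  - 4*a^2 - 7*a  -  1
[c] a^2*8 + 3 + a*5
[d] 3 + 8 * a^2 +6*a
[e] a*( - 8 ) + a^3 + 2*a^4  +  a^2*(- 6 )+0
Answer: d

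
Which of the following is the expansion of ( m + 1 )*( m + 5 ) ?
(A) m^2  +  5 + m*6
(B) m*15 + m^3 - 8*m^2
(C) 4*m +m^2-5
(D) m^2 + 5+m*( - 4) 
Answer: A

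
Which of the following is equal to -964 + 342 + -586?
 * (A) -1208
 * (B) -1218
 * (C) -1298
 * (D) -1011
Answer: A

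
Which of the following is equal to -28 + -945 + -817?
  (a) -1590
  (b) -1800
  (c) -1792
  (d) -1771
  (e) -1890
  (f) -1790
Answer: f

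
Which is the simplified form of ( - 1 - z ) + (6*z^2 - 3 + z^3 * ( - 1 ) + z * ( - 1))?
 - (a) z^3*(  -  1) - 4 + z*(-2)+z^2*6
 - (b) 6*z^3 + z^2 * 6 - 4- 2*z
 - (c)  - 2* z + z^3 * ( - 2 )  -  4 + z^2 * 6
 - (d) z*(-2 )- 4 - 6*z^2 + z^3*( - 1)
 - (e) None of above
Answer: a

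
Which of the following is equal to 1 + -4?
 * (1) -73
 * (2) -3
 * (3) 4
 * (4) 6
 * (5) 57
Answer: 2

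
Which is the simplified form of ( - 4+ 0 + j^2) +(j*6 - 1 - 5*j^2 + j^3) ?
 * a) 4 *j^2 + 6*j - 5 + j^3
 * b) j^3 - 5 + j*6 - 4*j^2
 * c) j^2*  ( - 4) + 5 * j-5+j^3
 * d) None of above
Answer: b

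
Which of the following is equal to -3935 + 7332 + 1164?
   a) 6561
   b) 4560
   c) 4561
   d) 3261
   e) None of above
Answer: c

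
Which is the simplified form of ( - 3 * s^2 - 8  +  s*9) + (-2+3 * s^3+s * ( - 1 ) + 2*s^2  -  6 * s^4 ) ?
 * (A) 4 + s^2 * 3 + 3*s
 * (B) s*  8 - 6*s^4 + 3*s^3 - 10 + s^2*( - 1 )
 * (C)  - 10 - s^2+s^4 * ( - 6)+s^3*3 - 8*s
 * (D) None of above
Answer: B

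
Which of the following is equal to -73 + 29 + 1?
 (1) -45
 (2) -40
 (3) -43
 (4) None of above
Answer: 3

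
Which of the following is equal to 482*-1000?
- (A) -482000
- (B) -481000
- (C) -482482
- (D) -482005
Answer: A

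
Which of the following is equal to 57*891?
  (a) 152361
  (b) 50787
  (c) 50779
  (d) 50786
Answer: b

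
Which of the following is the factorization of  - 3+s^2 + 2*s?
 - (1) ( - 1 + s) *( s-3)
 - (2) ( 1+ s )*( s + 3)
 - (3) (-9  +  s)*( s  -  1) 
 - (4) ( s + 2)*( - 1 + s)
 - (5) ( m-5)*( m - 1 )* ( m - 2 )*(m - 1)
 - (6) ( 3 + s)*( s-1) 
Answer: 6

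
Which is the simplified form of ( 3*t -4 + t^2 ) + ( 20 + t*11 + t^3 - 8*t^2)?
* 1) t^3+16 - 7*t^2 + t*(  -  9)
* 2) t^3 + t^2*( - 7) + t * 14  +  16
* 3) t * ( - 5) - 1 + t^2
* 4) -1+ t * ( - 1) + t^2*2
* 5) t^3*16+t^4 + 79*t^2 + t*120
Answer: 2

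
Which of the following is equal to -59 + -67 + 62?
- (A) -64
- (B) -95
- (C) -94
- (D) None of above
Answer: A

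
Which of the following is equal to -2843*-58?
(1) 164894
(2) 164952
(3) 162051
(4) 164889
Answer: 1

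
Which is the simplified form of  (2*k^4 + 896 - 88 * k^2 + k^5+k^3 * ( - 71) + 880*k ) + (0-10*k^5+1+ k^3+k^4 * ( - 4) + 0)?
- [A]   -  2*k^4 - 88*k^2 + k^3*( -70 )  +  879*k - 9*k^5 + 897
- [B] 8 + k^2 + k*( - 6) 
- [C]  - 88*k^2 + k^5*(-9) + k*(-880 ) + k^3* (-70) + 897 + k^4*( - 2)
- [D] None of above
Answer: D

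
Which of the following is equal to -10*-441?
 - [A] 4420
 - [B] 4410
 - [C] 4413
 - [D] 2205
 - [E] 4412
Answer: B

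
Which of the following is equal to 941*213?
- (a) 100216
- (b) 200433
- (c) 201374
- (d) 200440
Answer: b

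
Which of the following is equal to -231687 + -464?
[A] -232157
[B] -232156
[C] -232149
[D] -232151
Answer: D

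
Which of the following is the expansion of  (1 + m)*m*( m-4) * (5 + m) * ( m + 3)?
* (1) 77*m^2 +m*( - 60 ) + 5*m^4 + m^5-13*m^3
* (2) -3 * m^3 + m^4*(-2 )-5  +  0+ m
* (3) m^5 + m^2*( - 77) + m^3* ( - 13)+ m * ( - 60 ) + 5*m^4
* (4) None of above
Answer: 3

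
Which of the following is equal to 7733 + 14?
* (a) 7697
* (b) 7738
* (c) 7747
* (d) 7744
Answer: c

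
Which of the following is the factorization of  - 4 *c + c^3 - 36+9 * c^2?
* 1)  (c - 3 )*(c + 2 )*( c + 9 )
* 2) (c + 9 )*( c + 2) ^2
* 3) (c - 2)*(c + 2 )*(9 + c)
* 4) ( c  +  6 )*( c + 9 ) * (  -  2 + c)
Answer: 3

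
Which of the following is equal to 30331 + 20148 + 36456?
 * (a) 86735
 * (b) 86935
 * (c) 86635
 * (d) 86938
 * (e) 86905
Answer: b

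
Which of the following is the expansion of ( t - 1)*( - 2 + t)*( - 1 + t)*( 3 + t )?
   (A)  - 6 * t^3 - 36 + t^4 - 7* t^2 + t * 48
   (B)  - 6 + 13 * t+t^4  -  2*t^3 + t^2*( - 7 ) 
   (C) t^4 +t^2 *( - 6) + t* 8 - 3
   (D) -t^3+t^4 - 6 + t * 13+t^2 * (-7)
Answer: D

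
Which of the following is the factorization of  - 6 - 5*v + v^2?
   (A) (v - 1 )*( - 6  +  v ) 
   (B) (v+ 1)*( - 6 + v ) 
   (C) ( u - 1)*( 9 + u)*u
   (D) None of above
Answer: B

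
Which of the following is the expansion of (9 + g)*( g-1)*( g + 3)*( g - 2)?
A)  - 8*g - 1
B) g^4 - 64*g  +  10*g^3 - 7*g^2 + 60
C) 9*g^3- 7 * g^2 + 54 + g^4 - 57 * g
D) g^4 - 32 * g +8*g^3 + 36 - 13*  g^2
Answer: C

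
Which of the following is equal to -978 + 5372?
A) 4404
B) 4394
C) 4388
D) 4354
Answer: B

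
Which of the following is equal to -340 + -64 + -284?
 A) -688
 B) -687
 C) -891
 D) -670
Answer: A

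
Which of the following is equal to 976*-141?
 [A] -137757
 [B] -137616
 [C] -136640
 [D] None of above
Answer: B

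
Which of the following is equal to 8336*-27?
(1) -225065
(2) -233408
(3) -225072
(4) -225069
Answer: 3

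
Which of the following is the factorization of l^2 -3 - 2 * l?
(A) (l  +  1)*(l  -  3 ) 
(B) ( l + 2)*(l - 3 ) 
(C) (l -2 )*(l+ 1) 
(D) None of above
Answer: A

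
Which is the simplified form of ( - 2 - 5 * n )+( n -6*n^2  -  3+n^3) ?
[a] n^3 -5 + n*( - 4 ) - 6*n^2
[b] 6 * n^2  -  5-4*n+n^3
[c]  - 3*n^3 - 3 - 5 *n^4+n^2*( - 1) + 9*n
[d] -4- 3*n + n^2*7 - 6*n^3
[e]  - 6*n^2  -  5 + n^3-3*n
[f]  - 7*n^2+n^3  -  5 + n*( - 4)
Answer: a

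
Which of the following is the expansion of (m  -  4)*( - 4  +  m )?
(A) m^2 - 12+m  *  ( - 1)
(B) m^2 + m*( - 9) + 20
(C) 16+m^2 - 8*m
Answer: C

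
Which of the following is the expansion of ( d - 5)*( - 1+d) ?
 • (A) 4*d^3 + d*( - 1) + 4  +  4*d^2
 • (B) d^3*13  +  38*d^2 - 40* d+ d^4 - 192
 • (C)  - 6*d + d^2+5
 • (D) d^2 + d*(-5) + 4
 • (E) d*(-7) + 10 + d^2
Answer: C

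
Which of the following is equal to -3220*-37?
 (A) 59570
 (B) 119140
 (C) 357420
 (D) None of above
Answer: B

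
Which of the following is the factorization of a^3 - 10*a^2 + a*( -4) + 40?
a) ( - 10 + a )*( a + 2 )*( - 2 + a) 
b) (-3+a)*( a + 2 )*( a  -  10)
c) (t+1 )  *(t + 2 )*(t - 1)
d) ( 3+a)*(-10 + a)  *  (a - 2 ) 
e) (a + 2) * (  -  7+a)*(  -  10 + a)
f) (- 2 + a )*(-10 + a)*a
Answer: a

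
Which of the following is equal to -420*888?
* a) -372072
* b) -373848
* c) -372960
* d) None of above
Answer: c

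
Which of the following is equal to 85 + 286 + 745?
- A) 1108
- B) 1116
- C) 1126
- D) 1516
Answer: B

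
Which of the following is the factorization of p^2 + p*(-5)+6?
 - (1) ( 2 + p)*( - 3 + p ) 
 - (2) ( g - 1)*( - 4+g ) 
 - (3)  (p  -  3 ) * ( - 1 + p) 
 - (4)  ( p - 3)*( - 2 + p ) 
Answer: 4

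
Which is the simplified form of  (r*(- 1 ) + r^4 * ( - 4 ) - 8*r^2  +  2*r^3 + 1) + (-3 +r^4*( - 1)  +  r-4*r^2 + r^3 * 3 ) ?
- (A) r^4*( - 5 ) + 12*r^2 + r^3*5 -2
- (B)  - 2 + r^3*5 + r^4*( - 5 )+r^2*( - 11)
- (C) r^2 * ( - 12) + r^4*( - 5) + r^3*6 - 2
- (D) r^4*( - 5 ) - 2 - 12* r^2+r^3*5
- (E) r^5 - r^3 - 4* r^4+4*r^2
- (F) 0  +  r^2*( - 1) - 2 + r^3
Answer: D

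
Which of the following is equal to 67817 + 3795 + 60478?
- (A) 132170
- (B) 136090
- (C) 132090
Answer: C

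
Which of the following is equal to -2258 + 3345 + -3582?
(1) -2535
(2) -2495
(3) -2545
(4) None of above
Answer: 2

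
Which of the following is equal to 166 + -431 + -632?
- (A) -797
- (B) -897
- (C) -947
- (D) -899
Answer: B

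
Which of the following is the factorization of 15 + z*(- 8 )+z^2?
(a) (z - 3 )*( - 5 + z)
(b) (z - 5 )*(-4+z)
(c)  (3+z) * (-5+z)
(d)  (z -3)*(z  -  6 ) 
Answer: a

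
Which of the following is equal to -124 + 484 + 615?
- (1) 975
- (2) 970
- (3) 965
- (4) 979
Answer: 1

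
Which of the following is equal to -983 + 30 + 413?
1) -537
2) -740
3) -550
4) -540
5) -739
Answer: 4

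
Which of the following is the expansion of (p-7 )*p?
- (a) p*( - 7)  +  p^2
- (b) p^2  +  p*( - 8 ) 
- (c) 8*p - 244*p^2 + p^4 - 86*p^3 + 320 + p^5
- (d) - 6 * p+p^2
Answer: a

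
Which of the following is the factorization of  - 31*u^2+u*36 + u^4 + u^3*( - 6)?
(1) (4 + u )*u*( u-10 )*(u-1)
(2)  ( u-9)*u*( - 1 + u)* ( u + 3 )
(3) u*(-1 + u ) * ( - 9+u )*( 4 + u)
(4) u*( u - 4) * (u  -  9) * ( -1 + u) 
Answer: 3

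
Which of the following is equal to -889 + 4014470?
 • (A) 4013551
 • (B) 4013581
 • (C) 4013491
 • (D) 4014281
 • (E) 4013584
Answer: B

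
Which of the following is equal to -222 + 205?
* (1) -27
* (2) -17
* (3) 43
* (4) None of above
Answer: 2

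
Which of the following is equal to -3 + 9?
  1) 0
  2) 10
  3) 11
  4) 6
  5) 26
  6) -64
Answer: 4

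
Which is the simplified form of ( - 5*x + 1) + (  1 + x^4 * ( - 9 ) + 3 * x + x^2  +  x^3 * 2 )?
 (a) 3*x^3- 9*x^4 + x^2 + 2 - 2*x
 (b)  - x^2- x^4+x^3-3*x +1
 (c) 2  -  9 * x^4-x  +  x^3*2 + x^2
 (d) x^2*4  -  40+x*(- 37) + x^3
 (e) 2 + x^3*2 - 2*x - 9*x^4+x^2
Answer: e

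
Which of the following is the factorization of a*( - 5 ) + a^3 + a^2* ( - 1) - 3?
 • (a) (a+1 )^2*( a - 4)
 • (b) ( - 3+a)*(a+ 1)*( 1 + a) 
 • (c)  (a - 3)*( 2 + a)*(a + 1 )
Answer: b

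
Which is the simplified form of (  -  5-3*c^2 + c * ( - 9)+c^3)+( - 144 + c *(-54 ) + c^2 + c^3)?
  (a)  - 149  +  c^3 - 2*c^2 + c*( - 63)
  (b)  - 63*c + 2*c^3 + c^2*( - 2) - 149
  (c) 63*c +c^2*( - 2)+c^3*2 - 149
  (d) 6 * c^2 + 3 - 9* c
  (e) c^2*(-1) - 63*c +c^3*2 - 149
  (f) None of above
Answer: b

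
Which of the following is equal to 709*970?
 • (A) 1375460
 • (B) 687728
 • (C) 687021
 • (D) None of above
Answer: D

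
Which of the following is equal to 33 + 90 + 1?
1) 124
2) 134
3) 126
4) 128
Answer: 1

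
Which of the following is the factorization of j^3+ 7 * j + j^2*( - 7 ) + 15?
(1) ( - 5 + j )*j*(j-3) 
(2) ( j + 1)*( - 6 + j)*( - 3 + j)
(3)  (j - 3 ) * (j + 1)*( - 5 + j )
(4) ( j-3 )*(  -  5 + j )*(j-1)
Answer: 3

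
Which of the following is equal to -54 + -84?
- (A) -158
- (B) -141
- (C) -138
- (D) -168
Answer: C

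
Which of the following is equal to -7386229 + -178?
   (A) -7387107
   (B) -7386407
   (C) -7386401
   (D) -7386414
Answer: B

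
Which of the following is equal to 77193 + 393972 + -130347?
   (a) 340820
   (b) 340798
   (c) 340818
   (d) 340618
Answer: c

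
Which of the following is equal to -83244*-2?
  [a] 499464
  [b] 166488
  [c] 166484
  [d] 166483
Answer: b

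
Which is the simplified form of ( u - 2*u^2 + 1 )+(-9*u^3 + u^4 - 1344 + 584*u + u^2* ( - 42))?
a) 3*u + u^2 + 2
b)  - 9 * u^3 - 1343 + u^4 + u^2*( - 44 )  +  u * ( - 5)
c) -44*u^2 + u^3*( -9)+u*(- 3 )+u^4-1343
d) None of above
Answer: d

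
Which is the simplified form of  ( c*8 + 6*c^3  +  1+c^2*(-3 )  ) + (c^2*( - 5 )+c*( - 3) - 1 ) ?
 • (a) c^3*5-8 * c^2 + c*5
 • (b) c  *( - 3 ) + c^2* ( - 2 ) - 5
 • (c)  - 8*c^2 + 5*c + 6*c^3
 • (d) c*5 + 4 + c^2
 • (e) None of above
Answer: c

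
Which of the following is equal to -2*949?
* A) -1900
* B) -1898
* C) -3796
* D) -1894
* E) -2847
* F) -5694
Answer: B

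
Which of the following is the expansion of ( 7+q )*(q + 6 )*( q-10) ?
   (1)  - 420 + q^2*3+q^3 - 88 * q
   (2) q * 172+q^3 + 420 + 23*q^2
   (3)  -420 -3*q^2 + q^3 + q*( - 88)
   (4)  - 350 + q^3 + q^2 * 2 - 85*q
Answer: 1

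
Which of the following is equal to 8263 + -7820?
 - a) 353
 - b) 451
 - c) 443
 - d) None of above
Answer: c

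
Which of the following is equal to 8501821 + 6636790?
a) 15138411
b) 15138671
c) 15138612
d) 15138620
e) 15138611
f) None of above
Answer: e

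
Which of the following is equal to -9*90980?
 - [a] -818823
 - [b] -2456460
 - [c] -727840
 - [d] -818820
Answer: d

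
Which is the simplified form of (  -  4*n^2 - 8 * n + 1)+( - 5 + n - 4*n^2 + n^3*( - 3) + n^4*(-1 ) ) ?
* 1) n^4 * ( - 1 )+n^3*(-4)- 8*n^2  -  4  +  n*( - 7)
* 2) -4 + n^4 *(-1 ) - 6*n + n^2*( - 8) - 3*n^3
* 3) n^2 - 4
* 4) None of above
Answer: 4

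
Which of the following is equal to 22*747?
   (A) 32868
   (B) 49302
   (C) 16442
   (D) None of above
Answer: D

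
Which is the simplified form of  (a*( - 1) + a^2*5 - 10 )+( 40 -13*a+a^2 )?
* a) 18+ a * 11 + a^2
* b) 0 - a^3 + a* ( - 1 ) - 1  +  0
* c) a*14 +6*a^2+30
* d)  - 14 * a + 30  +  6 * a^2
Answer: d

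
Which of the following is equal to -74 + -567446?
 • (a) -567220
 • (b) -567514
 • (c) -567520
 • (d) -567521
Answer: c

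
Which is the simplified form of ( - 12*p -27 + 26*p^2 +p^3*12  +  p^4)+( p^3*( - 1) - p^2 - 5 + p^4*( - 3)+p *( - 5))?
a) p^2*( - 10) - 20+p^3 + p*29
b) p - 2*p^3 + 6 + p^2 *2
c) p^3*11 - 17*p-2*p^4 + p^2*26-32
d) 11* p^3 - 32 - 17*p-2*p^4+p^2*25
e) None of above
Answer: d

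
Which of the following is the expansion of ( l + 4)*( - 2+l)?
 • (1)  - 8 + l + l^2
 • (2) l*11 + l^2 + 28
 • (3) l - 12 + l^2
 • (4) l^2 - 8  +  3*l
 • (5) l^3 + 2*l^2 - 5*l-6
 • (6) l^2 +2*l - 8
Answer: 6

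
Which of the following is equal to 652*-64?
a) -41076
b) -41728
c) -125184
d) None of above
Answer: b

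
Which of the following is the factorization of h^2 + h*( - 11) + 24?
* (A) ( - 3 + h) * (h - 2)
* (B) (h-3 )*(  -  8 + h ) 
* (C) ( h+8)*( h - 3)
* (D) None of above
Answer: B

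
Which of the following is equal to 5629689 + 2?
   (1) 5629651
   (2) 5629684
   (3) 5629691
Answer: 3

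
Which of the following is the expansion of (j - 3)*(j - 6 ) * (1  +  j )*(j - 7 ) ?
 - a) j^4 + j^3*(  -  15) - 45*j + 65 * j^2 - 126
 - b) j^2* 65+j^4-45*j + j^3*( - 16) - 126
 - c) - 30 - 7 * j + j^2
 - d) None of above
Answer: a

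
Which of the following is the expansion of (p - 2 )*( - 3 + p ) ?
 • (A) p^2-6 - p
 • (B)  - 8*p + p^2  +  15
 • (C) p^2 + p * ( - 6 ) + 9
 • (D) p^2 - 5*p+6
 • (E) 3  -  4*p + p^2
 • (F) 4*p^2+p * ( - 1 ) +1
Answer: D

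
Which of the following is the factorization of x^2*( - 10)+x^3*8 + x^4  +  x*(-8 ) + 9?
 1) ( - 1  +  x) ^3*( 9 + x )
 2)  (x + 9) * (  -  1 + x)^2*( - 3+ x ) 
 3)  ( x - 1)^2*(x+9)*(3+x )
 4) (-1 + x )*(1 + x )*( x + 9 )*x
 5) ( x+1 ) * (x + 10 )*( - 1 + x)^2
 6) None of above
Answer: 6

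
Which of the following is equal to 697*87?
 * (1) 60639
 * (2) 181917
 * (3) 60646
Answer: 1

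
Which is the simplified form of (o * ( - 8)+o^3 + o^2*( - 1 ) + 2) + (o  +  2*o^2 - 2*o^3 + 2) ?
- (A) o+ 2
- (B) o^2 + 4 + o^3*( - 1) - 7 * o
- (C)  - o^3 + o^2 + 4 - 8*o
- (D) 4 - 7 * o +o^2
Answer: B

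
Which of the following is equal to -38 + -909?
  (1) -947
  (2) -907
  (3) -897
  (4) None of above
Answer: 1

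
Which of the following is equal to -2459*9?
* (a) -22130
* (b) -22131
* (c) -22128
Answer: b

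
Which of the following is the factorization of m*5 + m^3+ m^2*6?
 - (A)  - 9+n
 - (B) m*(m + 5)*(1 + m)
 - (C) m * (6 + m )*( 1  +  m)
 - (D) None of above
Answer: B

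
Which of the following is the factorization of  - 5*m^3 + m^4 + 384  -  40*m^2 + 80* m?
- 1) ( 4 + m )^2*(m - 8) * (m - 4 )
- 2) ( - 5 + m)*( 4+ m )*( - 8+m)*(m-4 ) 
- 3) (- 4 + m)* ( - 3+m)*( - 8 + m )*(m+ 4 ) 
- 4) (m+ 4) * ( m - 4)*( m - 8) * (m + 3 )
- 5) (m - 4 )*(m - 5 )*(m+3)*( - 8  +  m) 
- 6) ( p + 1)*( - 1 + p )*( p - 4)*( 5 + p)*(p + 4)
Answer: 4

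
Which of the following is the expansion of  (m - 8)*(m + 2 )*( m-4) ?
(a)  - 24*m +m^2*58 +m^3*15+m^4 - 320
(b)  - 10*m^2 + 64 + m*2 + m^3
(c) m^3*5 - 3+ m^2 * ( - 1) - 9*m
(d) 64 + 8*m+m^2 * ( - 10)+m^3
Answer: d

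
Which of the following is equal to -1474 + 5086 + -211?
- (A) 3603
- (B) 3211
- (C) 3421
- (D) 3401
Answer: D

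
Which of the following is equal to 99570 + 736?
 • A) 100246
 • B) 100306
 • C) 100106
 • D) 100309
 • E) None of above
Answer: B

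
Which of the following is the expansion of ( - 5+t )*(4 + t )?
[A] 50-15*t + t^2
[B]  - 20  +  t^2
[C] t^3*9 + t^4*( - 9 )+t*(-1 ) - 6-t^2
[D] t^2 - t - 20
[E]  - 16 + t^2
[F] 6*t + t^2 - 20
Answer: D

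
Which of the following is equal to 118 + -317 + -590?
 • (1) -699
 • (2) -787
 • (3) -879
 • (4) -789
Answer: 4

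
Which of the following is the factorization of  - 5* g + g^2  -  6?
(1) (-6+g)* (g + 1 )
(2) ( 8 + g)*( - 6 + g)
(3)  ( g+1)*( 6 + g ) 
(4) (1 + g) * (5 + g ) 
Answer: 1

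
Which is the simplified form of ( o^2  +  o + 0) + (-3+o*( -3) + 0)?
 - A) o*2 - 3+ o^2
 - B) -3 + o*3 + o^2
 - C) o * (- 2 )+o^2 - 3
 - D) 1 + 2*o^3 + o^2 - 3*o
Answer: C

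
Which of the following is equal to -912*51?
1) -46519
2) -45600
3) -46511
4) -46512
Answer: 4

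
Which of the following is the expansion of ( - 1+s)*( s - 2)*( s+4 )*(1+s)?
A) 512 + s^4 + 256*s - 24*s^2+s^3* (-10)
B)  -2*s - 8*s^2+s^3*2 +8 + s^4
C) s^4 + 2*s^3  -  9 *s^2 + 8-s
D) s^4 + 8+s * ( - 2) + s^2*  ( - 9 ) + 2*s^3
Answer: D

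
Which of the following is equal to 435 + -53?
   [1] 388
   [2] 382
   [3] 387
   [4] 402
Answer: 2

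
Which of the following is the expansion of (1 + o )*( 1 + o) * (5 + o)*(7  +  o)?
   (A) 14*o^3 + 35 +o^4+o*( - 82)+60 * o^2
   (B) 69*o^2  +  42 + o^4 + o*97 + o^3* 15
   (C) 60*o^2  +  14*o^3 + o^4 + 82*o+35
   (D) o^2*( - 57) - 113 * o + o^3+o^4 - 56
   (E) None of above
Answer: C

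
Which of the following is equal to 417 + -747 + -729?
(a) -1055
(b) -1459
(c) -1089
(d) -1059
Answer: d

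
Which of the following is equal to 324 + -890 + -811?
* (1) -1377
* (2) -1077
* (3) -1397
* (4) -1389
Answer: 1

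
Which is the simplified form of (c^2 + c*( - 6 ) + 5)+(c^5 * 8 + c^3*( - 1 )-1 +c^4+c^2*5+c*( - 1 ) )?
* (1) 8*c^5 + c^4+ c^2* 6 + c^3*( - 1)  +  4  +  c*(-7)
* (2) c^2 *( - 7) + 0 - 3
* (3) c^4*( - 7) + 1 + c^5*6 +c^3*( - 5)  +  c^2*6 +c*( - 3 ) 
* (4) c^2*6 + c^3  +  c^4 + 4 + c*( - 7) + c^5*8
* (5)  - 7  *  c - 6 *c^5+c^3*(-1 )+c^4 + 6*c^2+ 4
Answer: 1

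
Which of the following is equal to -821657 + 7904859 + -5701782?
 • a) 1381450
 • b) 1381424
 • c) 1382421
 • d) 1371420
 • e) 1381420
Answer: e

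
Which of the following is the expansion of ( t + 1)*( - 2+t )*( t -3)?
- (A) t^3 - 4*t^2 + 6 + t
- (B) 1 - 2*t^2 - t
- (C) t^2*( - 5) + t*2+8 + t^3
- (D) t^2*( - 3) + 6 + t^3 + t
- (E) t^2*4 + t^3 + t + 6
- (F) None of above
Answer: A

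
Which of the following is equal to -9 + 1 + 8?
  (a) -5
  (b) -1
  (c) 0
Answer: c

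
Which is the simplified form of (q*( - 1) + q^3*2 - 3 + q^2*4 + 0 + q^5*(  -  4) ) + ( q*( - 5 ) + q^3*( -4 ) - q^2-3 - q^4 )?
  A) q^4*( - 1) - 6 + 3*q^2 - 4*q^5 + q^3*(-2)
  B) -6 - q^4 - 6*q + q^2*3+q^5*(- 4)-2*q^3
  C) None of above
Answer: B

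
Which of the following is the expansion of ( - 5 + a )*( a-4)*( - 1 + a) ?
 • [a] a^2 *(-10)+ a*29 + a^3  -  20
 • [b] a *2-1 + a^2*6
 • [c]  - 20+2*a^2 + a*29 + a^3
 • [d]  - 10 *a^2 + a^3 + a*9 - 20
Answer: a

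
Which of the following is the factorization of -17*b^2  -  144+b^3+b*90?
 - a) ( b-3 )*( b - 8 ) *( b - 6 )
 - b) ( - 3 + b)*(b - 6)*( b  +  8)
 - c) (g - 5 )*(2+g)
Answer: a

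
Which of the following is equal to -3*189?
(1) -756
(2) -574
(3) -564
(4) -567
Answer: 4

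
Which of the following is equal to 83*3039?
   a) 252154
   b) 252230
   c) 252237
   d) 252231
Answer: c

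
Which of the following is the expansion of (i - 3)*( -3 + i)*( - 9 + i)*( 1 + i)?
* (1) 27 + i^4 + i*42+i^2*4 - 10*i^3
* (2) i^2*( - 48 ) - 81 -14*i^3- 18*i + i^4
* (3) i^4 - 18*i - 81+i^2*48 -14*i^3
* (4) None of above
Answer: 3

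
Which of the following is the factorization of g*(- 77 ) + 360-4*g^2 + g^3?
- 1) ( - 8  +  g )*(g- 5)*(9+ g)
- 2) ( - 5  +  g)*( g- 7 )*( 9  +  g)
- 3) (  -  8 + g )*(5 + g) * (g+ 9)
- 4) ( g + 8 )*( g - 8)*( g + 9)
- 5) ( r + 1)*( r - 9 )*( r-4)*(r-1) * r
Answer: 1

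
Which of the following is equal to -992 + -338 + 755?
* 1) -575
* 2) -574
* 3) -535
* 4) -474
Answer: 1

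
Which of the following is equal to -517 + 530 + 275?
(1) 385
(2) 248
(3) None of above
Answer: 3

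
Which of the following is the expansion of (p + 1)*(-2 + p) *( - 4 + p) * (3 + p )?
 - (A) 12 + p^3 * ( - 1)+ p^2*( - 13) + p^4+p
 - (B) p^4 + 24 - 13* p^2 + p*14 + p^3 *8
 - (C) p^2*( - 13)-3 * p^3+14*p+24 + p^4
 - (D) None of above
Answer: D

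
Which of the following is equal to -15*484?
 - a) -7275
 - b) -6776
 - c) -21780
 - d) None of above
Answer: d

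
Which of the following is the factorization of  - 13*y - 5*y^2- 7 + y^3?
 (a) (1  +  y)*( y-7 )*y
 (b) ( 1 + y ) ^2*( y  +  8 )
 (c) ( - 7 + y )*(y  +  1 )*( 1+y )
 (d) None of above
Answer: c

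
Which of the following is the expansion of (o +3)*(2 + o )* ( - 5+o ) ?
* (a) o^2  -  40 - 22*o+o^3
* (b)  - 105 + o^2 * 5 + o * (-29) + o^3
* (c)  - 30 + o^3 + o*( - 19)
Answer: c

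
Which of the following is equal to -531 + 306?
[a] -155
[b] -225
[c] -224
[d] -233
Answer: b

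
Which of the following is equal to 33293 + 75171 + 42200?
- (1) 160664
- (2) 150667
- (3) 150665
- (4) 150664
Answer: 4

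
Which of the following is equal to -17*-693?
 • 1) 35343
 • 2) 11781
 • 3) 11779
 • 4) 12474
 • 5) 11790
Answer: 2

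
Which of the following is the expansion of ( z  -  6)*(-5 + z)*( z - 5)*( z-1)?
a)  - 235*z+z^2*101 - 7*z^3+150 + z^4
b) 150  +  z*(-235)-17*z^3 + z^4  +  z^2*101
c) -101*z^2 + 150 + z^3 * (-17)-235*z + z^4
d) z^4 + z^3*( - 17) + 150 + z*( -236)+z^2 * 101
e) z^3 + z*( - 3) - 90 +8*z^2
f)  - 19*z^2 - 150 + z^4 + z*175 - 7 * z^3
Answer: b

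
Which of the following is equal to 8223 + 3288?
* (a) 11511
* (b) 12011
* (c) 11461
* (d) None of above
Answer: a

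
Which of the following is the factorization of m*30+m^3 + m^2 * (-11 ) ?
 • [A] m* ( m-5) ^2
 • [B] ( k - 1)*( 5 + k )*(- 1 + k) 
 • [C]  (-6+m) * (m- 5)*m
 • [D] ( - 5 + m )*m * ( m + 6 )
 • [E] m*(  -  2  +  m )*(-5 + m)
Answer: C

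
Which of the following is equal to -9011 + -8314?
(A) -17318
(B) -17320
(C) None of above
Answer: C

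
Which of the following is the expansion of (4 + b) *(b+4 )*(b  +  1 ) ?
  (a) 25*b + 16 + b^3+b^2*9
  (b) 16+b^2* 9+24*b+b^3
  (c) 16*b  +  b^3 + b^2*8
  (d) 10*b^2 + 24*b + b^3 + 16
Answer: b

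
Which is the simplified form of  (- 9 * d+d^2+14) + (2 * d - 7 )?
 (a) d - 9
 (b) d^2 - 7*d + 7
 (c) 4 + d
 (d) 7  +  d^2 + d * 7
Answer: b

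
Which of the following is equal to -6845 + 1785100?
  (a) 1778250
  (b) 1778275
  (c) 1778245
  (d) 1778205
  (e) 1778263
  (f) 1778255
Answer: f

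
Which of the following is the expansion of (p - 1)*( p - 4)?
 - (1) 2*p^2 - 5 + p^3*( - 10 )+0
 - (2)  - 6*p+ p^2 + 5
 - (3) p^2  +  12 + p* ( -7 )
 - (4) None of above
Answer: 4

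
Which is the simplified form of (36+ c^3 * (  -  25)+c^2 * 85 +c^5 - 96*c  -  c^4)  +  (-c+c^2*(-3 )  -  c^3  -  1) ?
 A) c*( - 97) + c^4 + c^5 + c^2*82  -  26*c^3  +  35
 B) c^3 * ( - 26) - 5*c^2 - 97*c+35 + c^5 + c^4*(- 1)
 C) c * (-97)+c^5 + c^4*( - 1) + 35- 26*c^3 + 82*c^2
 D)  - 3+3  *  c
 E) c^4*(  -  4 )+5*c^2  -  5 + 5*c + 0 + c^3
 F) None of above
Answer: C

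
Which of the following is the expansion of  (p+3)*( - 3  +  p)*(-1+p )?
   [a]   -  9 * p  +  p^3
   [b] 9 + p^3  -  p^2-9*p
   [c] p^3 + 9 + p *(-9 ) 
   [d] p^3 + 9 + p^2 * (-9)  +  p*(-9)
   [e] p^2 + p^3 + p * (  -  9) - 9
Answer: b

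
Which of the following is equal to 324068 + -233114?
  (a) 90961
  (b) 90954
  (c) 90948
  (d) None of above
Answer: b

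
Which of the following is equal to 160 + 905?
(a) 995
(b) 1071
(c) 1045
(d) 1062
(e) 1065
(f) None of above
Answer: e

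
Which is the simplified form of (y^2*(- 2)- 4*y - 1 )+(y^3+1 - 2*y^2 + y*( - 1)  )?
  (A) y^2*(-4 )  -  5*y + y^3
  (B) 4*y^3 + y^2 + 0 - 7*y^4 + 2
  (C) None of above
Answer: A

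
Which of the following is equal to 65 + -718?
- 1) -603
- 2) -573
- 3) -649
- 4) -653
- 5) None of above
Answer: 4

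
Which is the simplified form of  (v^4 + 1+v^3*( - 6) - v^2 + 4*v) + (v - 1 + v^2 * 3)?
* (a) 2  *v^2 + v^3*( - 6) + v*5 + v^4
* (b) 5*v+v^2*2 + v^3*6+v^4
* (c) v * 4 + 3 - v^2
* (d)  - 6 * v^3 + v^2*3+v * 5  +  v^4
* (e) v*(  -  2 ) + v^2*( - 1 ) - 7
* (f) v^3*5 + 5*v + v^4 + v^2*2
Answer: a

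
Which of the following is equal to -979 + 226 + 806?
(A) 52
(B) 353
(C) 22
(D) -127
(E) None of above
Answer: E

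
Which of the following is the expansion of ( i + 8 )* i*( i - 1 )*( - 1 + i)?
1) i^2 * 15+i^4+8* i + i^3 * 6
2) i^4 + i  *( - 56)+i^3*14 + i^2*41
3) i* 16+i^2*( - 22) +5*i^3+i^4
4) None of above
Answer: 4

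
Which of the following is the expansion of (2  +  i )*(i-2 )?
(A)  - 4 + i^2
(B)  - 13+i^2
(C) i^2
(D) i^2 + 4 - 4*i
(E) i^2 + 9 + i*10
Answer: A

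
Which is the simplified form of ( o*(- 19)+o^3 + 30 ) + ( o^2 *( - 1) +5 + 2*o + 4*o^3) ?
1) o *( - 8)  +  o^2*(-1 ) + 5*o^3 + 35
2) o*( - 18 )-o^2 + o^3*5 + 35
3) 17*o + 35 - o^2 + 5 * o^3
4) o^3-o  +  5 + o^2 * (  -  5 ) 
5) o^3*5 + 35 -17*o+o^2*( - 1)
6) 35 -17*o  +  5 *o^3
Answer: 5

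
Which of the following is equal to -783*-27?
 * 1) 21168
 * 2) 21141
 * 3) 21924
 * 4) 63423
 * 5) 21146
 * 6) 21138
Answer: 2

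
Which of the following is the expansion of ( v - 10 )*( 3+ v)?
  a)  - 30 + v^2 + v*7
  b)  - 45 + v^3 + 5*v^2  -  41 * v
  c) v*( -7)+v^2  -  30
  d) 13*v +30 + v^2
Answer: c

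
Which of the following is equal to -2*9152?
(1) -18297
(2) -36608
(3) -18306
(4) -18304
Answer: 4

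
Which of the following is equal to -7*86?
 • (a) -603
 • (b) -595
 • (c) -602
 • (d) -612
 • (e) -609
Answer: c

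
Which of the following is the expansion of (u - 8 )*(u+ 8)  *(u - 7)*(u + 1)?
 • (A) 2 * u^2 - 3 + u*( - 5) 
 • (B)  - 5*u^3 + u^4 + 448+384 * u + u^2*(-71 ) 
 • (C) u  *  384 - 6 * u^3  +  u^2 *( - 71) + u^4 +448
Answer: C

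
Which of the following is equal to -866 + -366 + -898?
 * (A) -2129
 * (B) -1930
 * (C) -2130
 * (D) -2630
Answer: C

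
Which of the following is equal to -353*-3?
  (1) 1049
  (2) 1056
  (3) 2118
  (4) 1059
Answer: 4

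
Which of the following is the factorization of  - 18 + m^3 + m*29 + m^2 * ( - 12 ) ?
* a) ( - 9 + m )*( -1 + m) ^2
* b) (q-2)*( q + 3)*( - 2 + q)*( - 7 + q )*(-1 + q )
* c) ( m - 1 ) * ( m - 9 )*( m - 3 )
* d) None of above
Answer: d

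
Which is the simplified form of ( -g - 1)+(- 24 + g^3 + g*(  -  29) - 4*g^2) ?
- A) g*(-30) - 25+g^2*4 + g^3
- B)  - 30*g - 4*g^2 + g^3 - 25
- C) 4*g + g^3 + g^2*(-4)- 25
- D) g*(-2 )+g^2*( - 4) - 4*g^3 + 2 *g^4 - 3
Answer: B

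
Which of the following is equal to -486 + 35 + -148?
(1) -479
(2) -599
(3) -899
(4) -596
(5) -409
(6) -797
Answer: 2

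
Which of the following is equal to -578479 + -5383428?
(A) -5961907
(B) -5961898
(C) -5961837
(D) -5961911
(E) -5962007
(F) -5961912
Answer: A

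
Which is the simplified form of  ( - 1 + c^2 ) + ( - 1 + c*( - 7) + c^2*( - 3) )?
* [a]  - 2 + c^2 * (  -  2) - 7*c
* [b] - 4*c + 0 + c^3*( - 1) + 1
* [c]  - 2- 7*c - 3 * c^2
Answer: a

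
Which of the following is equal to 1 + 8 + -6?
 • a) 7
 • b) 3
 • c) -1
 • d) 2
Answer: b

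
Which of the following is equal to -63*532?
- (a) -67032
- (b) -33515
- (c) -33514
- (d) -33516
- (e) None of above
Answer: d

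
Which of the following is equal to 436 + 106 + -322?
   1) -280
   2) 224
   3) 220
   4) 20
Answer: 3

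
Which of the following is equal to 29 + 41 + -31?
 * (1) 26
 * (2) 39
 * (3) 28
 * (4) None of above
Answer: 2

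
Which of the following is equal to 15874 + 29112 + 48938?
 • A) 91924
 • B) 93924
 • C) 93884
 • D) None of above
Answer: B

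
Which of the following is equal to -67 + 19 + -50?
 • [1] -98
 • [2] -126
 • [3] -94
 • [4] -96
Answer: 1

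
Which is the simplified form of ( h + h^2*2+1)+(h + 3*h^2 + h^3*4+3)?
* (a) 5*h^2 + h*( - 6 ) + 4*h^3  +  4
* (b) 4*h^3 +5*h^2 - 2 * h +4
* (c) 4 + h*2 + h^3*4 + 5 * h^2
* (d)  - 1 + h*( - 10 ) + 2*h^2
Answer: c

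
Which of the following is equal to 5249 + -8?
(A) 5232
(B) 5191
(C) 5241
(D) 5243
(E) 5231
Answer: C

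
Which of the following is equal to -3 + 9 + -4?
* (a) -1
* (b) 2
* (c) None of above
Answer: b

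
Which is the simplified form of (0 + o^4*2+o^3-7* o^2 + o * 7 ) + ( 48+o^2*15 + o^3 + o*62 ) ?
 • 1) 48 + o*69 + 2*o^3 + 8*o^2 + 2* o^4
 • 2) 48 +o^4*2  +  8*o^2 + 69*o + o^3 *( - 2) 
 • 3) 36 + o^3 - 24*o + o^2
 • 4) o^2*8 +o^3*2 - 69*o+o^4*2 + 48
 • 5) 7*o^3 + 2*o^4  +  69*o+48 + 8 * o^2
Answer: 1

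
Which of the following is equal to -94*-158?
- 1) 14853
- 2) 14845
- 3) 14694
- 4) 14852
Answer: 4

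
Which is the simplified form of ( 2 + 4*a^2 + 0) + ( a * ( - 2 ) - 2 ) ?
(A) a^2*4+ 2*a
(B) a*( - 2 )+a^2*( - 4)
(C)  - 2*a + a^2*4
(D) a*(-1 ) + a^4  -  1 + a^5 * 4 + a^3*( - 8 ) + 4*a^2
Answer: C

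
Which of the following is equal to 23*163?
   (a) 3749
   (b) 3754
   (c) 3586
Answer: a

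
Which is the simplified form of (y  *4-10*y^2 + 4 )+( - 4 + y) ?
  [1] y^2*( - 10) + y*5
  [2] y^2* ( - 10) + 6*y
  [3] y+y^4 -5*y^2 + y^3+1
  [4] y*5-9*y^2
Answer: 1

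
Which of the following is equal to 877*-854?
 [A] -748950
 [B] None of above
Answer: B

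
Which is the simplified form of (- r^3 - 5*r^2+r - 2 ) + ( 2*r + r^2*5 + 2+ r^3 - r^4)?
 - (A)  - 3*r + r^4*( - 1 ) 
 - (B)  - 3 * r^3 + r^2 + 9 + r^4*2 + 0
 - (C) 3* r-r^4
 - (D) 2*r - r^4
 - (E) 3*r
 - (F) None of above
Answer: C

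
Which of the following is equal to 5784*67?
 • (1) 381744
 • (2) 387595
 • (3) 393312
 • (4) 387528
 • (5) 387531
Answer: 4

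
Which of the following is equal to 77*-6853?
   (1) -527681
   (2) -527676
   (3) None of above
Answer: 1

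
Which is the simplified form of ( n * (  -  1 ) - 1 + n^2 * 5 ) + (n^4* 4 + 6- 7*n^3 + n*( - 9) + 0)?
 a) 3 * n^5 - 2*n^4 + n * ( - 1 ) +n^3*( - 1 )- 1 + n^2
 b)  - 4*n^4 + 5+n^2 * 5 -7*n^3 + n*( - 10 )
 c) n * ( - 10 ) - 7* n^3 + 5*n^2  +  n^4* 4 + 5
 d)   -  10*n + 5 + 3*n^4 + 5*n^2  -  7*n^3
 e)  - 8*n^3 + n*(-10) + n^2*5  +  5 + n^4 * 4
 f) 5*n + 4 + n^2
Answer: c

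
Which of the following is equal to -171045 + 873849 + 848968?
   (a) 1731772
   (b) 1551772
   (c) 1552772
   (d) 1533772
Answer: b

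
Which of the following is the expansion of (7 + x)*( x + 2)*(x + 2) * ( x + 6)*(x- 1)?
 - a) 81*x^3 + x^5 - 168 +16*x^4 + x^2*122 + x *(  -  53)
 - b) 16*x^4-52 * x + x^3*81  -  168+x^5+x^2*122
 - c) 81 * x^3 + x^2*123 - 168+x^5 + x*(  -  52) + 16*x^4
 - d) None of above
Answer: b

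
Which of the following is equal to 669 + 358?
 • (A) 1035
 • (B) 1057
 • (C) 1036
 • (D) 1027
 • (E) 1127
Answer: D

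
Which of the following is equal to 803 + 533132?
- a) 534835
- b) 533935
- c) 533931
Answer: b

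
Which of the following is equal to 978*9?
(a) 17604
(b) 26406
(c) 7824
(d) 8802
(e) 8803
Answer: d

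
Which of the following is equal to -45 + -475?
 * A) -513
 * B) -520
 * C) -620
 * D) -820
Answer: B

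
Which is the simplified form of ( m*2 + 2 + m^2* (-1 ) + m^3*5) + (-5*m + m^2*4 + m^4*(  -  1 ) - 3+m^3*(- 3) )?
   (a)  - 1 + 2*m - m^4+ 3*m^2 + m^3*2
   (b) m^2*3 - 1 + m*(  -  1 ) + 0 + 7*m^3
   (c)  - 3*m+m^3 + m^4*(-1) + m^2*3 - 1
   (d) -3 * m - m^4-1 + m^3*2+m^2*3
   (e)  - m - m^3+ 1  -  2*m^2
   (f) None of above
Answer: d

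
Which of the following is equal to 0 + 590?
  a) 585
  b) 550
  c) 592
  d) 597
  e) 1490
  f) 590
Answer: f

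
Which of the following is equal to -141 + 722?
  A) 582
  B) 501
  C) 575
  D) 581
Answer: D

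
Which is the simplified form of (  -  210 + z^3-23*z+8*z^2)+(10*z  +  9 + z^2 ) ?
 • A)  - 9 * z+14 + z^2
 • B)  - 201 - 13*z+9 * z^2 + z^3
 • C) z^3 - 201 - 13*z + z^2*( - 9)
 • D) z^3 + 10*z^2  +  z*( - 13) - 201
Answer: B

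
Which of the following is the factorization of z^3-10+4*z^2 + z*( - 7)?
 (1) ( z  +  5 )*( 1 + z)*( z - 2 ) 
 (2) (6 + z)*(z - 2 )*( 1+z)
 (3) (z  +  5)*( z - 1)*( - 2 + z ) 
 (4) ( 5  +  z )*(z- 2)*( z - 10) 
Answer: 1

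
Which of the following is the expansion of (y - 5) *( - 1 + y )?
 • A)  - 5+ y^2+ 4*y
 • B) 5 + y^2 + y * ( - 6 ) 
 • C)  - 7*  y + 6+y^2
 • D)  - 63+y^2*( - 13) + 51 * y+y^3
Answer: B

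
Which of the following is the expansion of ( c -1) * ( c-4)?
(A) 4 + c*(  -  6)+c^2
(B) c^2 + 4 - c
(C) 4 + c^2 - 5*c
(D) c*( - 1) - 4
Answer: C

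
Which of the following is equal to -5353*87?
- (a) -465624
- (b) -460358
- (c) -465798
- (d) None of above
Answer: d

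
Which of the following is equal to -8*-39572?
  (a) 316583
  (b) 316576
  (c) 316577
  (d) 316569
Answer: b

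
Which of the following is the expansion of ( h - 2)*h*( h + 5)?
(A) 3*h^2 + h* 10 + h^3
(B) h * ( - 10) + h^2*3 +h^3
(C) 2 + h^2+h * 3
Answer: B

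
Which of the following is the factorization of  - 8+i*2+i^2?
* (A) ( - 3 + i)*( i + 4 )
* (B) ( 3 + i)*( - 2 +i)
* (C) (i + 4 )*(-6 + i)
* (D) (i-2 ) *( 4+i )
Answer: D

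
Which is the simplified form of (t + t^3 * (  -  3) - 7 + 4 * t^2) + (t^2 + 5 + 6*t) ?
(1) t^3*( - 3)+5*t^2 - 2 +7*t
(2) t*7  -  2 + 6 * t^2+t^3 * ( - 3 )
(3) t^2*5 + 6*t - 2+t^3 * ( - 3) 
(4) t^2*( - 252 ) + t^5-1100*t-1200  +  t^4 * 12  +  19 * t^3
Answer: 1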